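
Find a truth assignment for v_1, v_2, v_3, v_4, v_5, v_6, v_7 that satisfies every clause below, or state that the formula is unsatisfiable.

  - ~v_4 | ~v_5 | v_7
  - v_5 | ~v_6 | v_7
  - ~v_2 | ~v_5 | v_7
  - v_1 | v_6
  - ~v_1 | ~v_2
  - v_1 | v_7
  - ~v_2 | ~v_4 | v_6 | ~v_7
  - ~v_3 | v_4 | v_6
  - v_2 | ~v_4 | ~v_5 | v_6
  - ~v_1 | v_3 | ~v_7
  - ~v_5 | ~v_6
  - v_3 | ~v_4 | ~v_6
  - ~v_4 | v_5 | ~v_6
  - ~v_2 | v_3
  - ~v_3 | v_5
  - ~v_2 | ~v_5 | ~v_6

Set v_1 = True.
  then (~v_1 | ~v_2) forces v_2 = False.
Set v_3 = False.
  then (~v_1 | v_3 | ~v_7) forces v_7 = False.
Set v_4 = True.
  then (~v_4 | ~v_5 | v_7) forces v_5 = False.
  then (v_5 | ~v_6 | v_7) forces v_6 = False.
All clauses satisfied.

v_1=T, v_2=F, v_3=F, v_4=T, v_5=F, v_6=F, v_7=F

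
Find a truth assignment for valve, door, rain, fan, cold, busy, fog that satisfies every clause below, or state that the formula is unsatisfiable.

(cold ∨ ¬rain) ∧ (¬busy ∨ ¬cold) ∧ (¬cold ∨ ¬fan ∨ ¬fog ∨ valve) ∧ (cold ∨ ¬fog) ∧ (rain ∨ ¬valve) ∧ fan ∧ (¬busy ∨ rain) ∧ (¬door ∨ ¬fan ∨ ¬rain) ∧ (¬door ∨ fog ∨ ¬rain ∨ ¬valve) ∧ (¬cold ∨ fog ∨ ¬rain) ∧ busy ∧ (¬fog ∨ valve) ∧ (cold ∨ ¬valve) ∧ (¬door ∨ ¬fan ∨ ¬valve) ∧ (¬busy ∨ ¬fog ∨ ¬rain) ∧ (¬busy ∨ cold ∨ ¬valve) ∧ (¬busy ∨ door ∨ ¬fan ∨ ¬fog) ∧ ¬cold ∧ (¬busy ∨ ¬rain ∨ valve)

Case busy = True:
  (¬busy ∨ ¬cold) forces cold = False.
  (cold ∨ ¬rain) forces rain = False.
  Clause (¬busy ∨ rain) is falsified — contradiction.
Case busy = False:
  Clause (busy) is falsified — contradiction.
Both cases fail, so the formula is unsatisfiable.

The formula is unsatisfiable.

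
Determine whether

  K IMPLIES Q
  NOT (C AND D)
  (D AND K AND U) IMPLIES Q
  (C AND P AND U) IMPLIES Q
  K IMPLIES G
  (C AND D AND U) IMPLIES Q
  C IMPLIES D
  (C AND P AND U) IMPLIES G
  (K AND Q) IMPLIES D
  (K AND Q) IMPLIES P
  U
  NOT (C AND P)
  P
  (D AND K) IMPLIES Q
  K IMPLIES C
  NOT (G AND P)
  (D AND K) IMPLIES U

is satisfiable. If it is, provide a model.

D = False, K = False, G = False, C = False, U = True, Q = False, P = True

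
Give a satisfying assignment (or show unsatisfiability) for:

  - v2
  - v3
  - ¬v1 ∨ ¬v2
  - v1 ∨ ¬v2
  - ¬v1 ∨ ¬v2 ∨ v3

No satisfying assignment exists.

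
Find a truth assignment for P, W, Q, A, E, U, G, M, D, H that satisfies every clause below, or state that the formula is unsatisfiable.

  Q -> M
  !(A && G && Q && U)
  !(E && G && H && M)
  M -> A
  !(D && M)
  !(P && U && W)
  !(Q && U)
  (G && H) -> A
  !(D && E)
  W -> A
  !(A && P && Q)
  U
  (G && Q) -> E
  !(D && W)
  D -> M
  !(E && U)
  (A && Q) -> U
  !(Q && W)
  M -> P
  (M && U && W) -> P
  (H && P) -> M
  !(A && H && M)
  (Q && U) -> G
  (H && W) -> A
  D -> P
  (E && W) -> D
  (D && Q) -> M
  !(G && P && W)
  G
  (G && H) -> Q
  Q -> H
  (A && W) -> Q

P = True, W = False, Q = False, A = True, E = False, U = True, G = True, M = False, D = False, H = False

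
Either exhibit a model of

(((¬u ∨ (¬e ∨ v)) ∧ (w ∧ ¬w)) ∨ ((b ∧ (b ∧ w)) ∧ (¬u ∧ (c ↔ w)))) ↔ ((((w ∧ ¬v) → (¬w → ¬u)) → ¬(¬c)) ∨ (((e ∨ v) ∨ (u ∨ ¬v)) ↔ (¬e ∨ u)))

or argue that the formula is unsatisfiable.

v: True, c: False, w: False, u: False, b: True, e: True

  (((¬u ∨ (¬e ∨ v)) ∧ (w ∧ ¬w)) ∨ ((b ∧ (b ∧ w)) ∧ (¬u ∧ (c ↔ w)))) ↔ ((((w ∧ ¬v) → (¬w → ¬u)) → ¬(¬c)) ∨ (((e ∨ v) ∨ (u ∨ ¬v)) ↔ (¬e ∨ u))) = True
    ((¬u ∨ (¬e ∨ v)) ∧ (w ∧ ¬w)) ∨ ((b ∧ (b ∧ w)) ∧ (¬u ∧ (c ↔ w))) = False
      (¬u ∨ (¬e ∨ v)) ∧ (w ∧ ¬w) = False
        ¬u ∨ (¬e ∨ v) = True
          ¬u = True
          ¬e ∨ v = True
            ¬e = False
        w ∧ ¬w = False
          ¬w = True
      (b ∧ (b ∧ w)) ∧ (¬u ∧ (c ↔ w)) = False
        b ∧ (b ∧ w) = False
          b ∧ w = False
        ¬u ∧ (c ↔ w) = True
          ¬u = True
          c ↔ w = True
    (((w ∧ ¬v) → (¬w → ¬u)) → ¬(¬c)) ∨ (((e ∨ v) ∨ (u ∨ ¬v)) ↔ (¬e ∨ u)) = False
      ((w ∧ ¬v) → (¬w → ¬u)) → ¬(¬c) = False
        (w ∧ ¬v) → (¬w → ¬u) = True
          w ∧ ¬v = False
            ¬v = False
          ¬w → ¬u = True
            ¬w = True
            ¬u = True
        ¬(¬c) = False
          ¬c = True
      ((e ∨ v) ∨ (u ∨ ¬v)) ↔ (¬e ∨ u) = False
        (e ∨ v) ∨ (u ∨ ¬v) = True
          e ∨ v = True
          u ∨ ¬v = False
            ¬v = False
        ¬e ∨ u = False
          ¬e = False
The formula evaluates to True.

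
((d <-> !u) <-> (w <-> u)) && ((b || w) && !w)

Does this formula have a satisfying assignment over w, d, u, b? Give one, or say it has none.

w=F, d=T, u=T, b=T

  (d <-> !u) <-> (w <-> u) = True
    d <-> !u = False
      !u = False
    w <-> u = False
  (b || w) && !w = True
    b || w = True
    !w = True
Both conjuncts True, so the formula holds.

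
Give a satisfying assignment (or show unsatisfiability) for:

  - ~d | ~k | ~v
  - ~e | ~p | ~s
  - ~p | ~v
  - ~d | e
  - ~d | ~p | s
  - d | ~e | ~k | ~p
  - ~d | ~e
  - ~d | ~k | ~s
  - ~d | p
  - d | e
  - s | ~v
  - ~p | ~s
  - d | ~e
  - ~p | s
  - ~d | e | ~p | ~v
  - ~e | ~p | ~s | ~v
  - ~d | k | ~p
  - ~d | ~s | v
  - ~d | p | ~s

Unsatisfiable

Case e = True:
  (~d | ~e) forces d = False.
  Clause (d | ~e) is falsified — contradiction.
Case e = False:
  (~d | e) forces d = False.
  Clause (d | e) is falsified — contradiction.
Both cases fail, so the formula is unsatisfiable.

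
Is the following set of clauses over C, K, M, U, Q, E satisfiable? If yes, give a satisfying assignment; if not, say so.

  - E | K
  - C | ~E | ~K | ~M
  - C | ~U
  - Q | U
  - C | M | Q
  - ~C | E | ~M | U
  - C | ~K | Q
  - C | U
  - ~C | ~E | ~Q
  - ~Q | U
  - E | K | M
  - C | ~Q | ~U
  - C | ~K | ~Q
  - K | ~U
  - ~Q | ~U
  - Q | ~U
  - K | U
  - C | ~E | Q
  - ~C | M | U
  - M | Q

Case Q = True:
  (~Q | U) forces U = True.
  Clause (~Q | ~U) is falsified — contradiction.
Case Q = False:
  (Q | U) forces U = True.
  Clause (Q | ~U) is falsified — contradiction.
Both cases fail, so the formula is unsatisfiable.

The formula is unsatisfiable.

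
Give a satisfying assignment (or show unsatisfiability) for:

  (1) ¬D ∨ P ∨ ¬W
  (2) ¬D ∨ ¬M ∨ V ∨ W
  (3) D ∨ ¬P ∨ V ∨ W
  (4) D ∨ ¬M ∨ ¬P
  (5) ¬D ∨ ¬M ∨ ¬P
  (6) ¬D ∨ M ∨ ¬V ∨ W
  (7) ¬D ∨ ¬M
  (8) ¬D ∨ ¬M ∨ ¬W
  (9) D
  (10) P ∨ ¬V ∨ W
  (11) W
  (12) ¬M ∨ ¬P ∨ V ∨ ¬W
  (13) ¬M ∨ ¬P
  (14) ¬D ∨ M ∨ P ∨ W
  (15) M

Unsatisfiable — no assignment works.

Case M = True:
  (¬D ∨ ¬M) forces D = False.
  Clause (D) is falsified — contradiction.
Case M = False:
  Clause (M) is falsified — contradiction.
Both cases fail, so the formula is unsatisfiable.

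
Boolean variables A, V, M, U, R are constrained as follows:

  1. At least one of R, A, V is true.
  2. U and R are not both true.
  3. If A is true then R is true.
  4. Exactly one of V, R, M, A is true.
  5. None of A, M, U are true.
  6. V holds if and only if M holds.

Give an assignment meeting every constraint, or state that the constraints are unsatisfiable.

A: False, V: False, M: False, U: False, R: True

  (1) {R, A, V}: 1 true — at least one ✓
  (2) U=F, R=T — not both ✓
  (3) A=F ⇒ R: vacuous ✓
  (4) {V, R, M, A}: 1 true — exactly one ✓
  (5) {A, M, U}: 0 true — none ✓
  (6) V=F, M=F — same ✓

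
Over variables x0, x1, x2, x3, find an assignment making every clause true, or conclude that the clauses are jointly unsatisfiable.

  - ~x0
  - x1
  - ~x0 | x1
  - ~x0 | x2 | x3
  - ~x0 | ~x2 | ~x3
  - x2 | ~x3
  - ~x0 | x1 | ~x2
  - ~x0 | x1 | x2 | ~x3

x0: False, x1: True, x2: False, x3: False

Unit clause (~x0) forces x0 = False.
Unit clause (x1) forces x1 = True.
Set x2 = False.
  then (x2 | ~x3) forces x3 = False.
Check each clause:
  (~x0): ~x0 holds.
  (x1): x1 holds.
  (~x0 | x1): ~x0 holds.
  (~x0 | x2 | x3): ~x0 holds.
  (~x0 | ~x2 | ~x3): ~x0 holds.
  (x2 | ~x3): ~x3 holds.
  (~x0 | x1 | ~x2): ~x0 holds.
  (~x0 | x1 | x2 | ~x3): ~x0 holds.
All clauses satisfied.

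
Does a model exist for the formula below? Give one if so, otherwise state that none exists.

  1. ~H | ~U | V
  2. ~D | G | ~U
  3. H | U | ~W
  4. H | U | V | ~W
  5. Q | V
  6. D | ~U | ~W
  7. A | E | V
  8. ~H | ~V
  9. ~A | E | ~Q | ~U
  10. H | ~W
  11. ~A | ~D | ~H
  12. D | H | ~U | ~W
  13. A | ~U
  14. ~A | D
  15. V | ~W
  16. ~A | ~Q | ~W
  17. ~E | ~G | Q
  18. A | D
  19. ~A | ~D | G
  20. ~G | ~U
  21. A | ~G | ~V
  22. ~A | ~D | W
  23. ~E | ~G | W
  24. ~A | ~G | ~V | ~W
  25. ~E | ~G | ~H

Set Q = False.
  then (Q | V) forces V = True.
  then (~H | ~V) forces H = False.
  then (H | ~W) forces W = False.
Set E = True.
  then (~E | ~G | Q) forces G = False.
Try U = True:
  (~D | G | ~U) forces D = False.
  (A | ~U) forces A = True.
  clause (~A | D) is falsified — backtrack.
So U = False.
Try D = False:
  (~A | D) forces A = False.
  clause (A | D) is falsified — backtrack.
So D = True.
  then (~A | ~D | G) forces A = False.
All clauses satisfied.

Q: False, E: True, U: False, W: False, D: True, A: False, H: False, V: True, G: False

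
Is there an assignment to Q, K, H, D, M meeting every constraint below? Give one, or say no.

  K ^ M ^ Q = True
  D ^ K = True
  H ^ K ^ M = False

Q: False; K: True; H: True; D: False; M: False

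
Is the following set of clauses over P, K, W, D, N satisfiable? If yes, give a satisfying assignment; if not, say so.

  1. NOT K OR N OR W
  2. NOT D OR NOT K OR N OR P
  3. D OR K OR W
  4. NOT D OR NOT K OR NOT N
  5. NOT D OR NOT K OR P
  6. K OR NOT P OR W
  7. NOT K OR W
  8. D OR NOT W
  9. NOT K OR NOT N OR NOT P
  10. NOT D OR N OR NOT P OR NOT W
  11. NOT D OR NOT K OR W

Set P = False.
Try K = True:
  (NOT D OR NOT K OR P) forces D = False.
  (NOT K OR W) forces W = True.
  clause (D OR NOT W) is falsified — backtrack.
So K = False.
Set W = False.
  then (D OR K OR W) forces D = True.
Set N = False.
All clauses satisfied.

P=F, K=F, W=F, D=T, N=F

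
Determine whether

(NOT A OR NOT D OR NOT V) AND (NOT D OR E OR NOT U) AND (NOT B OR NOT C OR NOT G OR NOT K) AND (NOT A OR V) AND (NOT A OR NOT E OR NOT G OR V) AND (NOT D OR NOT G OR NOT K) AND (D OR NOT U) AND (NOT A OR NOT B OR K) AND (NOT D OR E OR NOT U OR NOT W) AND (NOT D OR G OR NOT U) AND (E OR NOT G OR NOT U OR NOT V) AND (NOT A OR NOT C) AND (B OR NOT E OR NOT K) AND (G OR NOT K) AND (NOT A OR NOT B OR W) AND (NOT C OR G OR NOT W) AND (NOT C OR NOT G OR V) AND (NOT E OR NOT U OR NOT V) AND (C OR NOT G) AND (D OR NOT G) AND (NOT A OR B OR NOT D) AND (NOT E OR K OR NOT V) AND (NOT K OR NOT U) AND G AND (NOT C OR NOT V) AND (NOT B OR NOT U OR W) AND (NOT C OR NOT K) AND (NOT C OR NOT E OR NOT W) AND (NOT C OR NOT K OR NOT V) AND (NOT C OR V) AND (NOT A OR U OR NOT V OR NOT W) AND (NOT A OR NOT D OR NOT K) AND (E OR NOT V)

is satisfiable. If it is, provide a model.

Unsatisfiable

Case G = True:
  (C OR NOT G) forces C = True.
  (NOT A OR NOT C) forces A = False.
  (NOT C OR NOT G OR V) forces V = True.
  Clause (NOT C OR NOT V) is falsified — contradiction.
Case G = False:
  Clause (G) is falsified — contradiction.
Both cases fail, so the formula is unsatisfiable.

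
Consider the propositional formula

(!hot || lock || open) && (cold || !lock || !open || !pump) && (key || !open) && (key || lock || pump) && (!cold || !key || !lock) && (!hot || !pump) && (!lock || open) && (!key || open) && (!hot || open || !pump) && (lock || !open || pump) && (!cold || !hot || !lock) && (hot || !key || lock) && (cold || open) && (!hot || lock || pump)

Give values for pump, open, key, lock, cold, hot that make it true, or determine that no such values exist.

Set pump = False.
Set open = True.
  then (key || !open) forces key = True.
  then (lock || !open || pump) forces lock = True.
  then (!cold || !key || !lock) forces cold = False.
Set hot = False.
All clauses satisfied.

pump: False, open: True, key: True, lock: True, cold: False, hot: False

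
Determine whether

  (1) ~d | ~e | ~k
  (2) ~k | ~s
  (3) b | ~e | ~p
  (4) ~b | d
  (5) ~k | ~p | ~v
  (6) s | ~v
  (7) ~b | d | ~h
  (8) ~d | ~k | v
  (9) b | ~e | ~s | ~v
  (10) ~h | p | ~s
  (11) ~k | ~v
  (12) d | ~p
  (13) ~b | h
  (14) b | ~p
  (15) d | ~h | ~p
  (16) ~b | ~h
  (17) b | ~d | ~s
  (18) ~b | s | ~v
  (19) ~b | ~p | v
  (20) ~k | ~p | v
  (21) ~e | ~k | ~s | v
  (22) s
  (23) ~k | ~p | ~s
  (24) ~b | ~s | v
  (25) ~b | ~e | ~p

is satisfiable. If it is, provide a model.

k = False, s = True, p = False, e = False, d = False, h = False, v = True, b = False

Unit clause (s) forces s = True.
In (~k | ~s) only ~k is left, so k = False.
Try p = True:
  (d | ~p) forces d = True.
  (b | ~p) forces b = True.
  (~b | h) forces h = True.
  clause (~b | ~h) is falsified — backtrack.
So p = False.
  then (~h | p | ~s) forces h = False.
  then (~b | h) forces b = False.
  then (b | ~d | ~s) forces d = False.
Set e = False.
Set v = True.
All clauses satisfied.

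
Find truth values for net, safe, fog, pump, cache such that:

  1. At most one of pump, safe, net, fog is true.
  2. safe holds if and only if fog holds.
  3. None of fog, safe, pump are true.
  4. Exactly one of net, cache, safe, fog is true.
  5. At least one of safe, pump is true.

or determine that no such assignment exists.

Case pump = True:
  Constraint (3) is violated (pump=T) — contradiction.
Case pump = False:
  (3) forces fog = False.
  (2) with fog=F forces safe = False.
  Constraint (5) is violated (safe=F, pump=F) — contradiction.
Both cases fail — unsatisfiable.

Unsatisfiable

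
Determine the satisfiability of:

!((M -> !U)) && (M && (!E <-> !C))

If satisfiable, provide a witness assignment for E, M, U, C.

E=T, M=T, U=T, C=T

  !((M -> !U)) = True
    M -> !U = False
      !U = False
  M && (!E <-> !C) = True
    !E <-> !C = True
      !E = False
      !C = False
Both conjuncts True, so the formula holds.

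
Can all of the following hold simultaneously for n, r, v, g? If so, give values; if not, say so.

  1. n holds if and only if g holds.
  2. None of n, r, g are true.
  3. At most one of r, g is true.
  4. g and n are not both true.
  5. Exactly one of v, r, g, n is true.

n = False, r = False, v = True, g = False

  (1) n=F, g=F — same ✓
  (2) {n, r, g}: 0 true — none ✓
  (3) {r, g}: 0 true — at most one ✓
  (4) g=F, n=F — not both ✓
  (5) {v, r, g, n}: 1 true — exactly one ✓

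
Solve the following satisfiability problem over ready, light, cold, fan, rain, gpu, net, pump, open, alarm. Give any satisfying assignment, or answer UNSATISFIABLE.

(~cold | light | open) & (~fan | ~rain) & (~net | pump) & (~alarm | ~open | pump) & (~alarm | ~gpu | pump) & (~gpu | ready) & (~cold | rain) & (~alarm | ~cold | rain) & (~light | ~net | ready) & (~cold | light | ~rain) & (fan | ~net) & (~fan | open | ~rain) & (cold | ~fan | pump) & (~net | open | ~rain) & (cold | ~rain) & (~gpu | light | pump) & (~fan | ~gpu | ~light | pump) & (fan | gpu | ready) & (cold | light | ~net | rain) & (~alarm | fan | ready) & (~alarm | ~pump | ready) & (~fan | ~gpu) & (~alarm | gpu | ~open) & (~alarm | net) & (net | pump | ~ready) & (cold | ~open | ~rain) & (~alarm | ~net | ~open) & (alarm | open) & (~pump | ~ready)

ready = False, light = True, cold = False, fan = True, rain = False, gpu = False, net = False, pump = True, open = True, alarm = False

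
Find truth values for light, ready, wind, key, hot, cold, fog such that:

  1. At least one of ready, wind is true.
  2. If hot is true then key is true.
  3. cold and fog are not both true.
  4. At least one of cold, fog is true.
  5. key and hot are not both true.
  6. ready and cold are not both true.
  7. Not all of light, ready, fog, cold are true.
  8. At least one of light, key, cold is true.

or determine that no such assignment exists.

light = False; ready = False; wind = True; key = False; hot = False; cold = True; fog = False

  (1) {ready, wind}: 1 true — at least one ✓
  (2) hot=F ⇒ key: vacuous ✓
  (3) cold=T, fog=F — not both ✓
  (4) {cold, fog}: 1 true — at least one ✓
  (5) key=F, hot=F — not both ✓
  (6) ready=F, cold=T — not both ✓
  (7) {light, ready, fog, cold}: 1/4 true — not all ✓
  (8) {light, key, cold}: 1 true — at least one ✓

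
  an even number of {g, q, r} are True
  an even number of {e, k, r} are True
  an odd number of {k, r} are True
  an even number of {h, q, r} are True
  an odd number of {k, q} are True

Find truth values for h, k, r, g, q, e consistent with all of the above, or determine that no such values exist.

h = False, k = True, r = False, g = False, q = False, e = True

{g, q, r}: 0 true → even ✓
{e, k, r}: 2 true → even ✓
{k, r}: 1 true → odd ✓
{h, q, r}: 0 true → even ✓
{k, q}: 1 true → odd ✓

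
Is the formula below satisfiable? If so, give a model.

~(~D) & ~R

D: True, R: False

  ~(~D) = True
    ~D = False
  ~R = True
Both conjuncts True, so the formula holds.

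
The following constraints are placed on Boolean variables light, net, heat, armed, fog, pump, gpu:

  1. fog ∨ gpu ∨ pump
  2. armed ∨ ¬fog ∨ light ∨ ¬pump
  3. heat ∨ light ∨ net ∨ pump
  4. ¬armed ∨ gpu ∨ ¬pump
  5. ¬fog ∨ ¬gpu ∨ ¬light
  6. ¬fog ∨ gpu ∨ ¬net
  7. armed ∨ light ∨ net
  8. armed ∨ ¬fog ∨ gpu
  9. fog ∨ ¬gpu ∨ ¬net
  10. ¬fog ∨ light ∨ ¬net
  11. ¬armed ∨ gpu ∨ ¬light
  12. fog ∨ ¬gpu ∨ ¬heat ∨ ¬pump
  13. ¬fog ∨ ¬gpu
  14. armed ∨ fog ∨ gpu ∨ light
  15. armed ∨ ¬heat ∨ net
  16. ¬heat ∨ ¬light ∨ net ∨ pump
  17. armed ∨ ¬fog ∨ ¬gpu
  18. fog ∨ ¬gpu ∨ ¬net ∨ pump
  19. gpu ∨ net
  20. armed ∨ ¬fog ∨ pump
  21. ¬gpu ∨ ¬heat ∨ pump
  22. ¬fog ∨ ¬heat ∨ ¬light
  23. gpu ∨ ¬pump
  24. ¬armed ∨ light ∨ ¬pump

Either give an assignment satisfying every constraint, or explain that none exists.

light = True, net = False, heat = False, armed = False, fog = False, pump = False, gpu = True

Set light = True.
Set net = False.
  then (gpu ∨ net) forces gpu = True.
  then (¬fog ∨ ¬gpu ∨ ¬light) forces fog = False.
Try heat = True:
  (fog ∨ ¬gpu ∨ ¬heat ∨ ¬pump) forces pump = False.
  clause (¬heat ∨ ¬light ∨ net ∨ pump) is falsified — backtrack.
So heat = False.
Set armed = False.
Set pump = False.
All clauses satisfied.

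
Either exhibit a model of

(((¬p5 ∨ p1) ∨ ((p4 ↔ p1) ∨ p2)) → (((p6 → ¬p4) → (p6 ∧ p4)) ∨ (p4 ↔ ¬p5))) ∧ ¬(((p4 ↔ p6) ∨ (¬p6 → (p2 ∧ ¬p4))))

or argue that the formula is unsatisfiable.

p1: False, p2: True, p4: True, p5: False, p6: False

  ((¬p5 ∨ p1) ∨ ((p4 ↔ p1) ∨ p2)) → (((p6 → ¬p4) → (p6 ∧ p4)) ∨ (p4 ↔ ¬p5)) = True
    (¬p5 ∨ p1) ∨ ((p4 ↔ p1) ∨ p2) = True
      ¬p5 ∨ p1 = True
        ¬p5 = True
      (p4 ↔ p1) ∨ p2 = True
        p4 ↔ p1 = False
    ((p6 → ¬p4) → (p6 ∧ p4)) ∨ (p4 ↔ ¬p5) = True
      (p6 → ¬p4) → (p6 ∧ p4) = False
        p6 → ¬p4 = True
          ¬p4 = False
        p6 ∧ p4 = False
      p4 ↔ ¬p5 = True
        ¬p5 = True
  ¬(((p4 ↔ p6) ∨ (¬p6 → (p2 ∧ ¬p4)))) = True
    (p4 ↔ p6) ∨ (¬p6 → (p2 ∧ ¬p4)) = False
      p4 ↔ p6 = False
      ¬p6 → (p2 ∧ ¬p4) = False
        ¬p6 = True
        p2 ∧ ¬p4 = False
          ¬p4 = False
Both conjuncts True, so the formula holds.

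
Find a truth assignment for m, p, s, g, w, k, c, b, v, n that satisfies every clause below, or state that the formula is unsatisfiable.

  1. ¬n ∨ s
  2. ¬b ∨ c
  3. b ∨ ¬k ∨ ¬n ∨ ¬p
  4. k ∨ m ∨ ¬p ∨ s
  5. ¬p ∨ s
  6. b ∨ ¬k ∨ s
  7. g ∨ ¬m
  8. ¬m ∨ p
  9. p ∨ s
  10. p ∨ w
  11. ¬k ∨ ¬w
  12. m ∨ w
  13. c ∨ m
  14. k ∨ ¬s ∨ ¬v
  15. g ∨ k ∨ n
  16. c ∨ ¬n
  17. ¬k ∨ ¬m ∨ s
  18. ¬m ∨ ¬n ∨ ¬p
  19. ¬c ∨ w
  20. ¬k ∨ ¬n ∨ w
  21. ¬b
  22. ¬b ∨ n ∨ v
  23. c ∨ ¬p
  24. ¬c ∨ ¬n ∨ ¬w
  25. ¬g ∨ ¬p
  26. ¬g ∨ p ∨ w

m = False, p = False, s = True, g = True, w = True, k = False, c = True, b = False, v = False, n = False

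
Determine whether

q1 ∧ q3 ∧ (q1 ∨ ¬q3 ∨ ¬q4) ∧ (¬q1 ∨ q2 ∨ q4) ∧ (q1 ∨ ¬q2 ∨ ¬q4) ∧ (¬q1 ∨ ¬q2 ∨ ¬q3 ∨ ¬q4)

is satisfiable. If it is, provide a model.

Unit clause (q1) forces q1 = True.
Unit clause (q3) forces q3 = True.
Set q2 = True.
  then (¬q1 ∨ ¬q2 ∨ ¬q3 ∨ ¬q4) forces q4 = False.
Check each clause:
  (q1): q1 holds.
  (q3): q3 holds.
  (q1 ∨ ¬q3 ∨ ¬q4): q1 holds.
  (¬q1 ∨ q2 ∨ q4): q2 holds.
  (q1 ∨ ¬q2 ∨ ¬q4): q1 holds.
  (¬q1 ∨ ¬q2 ∨ ¬q3 ∨ ¬q4): ¬q4 holds.
All clauses satisfied.

q1 = True, q2 = True, q3 = True, q4 = False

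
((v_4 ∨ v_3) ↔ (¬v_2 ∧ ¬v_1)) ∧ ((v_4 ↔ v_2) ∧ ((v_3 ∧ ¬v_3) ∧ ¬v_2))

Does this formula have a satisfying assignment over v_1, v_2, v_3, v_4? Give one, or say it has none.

Case v_3 = True: the conjunct ¬v_3 is False.
Case v_3 = False: the conjunct v_3 is False.
Both cases fail — unsatisfiable.

Unsatisfiable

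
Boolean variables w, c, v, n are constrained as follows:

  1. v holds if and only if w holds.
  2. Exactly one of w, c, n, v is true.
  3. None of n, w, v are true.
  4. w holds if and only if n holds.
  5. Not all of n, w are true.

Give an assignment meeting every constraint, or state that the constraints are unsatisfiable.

w = False, c = True, v = False, n = False

  (1) v=F, w=F — same ✓
  (2) {w, c, n, v}: 1 true — exactly one ✓
  (3) {n, w, v}: 0 true — none ✓
  (4) w=F, n=F — same ✓
  (5) {n, w}: 0/2 true — not all ✓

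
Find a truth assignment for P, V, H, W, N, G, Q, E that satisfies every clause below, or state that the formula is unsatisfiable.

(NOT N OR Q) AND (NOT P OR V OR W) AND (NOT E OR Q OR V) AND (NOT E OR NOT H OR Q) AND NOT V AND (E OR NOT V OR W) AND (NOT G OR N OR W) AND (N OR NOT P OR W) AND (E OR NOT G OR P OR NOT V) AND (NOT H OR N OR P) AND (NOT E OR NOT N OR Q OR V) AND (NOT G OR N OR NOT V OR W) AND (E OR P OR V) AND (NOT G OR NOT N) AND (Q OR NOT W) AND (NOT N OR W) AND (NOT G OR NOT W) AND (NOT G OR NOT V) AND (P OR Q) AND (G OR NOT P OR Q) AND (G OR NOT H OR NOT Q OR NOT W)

Unit clause (NOT V) forces V = False.
Set P = True.
  then (NOT P OR V OR W) forces W = True.
  then (Q OR NOT W) forces Q = True.
  then (NOT G OR NOT W) forces G = False.
  then (G OR NOT H OR NOT Q OR NOT W) forces H = False.
Set N = True.
Set E = True.
All clauses satisfied.

P=T, V=F, H=F, W=T, N=T, G=F, Q=T, E=T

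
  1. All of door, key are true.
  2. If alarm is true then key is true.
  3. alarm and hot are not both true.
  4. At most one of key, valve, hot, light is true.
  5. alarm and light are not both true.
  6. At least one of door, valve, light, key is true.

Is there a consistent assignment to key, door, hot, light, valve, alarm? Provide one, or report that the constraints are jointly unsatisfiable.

key = True, door = True, hot = False, light = False, valve = False, alarm = True

  (1) {door, key}: all 2 true ✓
  (2) alarm=T ⇒ key: T ✓
  (3) alarm=T, hot=F — not both ✓
  (4) {key, valve, hot, light}: 1 true — at most one ✓
  (5) alarm=T, light=F — not both ✓
  (6) {door, valve, light, key}: 2 true — at least one ✓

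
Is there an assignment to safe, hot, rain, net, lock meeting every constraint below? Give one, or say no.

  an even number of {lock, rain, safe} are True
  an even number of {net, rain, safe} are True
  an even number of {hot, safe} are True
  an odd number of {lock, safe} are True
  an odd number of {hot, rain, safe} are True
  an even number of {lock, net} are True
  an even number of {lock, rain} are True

safe = False, hot = False, rain = True, net = True, lock = True

{lock, rain, safe}: 2 true → even ✓
{net, rain, safe}: 2 true → even ✓
{hot, safe}: 0 true → even ✓
{lock, safe}: 1 true → odd ✓
{hot, rain, safe}: 1 true → odd ✓
{lock, net}: 2 true → even ✓
{lock, rain}: 2 true → even ✓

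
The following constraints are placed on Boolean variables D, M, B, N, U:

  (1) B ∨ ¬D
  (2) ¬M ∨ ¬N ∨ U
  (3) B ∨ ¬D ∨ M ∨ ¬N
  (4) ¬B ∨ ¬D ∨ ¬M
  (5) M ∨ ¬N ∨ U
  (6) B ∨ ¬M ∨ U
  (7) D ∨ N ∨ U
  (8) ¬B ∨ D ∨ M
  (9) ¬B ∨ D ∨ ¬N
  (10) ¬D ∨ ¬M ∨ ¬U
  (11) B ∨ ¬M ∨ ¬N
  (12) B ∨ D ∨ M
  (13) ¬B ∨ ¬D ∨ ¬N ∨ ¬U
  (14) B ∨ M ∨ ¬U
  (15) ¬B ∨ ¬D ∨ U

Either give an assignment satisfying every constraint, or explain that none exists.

D = False, M = True, B = True, N = False, U = True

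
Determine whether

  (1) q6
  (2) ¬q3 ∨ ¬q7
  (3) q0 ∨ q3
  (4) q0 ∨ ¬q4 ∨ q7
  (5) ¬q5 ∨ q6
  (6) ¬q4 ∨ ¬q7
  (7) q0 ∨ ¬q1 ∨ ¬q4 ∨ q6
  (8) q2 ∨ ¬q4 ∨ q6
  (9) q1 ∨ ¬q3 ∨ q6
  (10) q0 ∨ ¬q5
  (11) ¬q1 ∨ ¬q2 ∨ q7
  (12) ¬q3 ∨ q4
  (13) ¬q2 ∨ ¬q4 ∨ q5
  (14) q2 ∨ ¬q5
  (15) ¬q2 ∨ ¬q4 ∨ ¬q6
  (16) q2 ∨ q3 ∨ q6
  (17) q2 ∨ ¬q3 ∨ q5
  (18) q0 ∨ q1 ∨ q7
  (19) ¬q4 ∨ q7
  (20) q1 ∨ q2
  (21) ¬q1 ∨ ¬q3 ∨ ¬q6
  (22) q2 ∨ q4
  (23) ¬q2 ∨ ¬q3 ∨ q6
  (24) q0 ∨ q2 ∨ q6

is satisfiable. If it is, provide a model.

Unit clause (q6) forces q6 = True.
Set q0 = True.
Set q1 = True.
  then (¬q1 ∨ ¬q3 ∨ ¬q6) forces q3 = False.
Set q2 = True.
  then (¬q1 ∨ ¬q2 ∨ q7) forces q7 = True.
  then (¬q2 ∨ ¬q4 ∨ ¬q6) forces q4 = False.
Set q5 = False.
All clauses satisfied.

q0: True; q1: True; q2: True; q3: False; q4: False; q5: False; q6: True; q7: True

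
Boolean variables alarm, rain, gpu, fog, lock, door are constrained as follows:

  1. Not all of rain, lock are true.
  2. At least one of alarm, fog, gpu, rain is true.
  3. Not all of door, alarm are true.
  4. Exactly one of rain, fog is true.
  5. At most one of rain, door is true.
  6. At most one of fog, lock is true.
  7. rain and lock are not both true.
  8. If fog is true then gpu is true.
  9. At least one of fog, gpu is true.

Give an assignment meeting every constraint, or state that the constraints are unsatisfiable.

alarm=T; rain=T; gpu=T; fog=F; lock=F; door=F

  (1) {rain, lock}: 1/2 true — not all ✓
  (2) {alarm, fog, gpu, rain}: 3 true — at least one ✓
  (3) {door, alarm}: 1/2 true — not all ✓
  (4) {rain, fog}: 1 true — exactly one ✓
  (5) {rain, door}: 1 true — at most one ✓
  (6) {fog, lock}: 0 true — at most one ✓
  (7) rain=T, lock=F — not both ✓
  (8) fog=F ⇒ gpu: vacuous ✓
  (9) {fog, gpu}: 1 true — at least one ✓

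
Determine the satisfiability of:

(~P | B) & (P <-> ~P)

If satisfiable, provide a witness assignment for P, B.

No satisfying assignment exists.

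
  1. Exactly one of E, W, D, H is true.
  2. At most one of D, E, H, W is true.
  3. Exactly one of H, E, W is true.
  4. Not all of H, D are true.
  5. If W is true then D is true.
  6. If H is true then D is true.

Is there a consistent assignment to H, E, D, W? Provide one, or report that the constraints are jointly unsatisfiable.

H = False, E = True, D = False, W = False

  (1) {E, W, D, H}: 1 true — exactly one ✓
  (2) {D, E, H, W}: 1 true — at most one ✓
  (3) {H, E, W}: 1 true — exactly one ✓
  (4) {H, D}: 0/2 true — not all ✓
  (5) W=F ⇒ D: vacuous ✓
  (6) H=F ⇒ D: vacuous ✓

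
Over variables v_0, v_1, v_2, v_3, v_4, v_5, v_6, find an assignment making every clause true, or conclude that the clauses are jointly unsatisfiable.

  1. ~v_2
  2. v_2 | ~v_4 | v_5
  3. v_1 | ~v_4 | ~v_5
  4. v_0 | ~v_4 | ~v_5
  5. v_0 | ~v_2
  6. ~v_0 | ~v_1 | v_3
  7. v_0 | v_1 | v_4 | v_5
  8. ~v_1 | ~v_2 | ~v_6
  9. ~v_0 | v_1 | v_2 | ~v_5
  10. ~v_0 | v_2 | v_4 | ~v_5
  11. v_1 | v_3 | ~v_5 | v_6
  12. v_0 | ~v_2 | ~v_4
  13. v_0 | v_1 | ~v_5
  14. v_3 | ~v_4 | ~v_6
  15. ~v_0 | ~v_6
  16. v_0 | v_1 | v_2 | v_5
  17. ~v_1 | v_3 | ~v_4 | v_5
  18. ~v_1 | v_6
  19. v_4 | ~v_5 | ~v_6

v_0: False; v_1: True; v_2: False; v_3: True; v_4: False; v_5: False; v_6: True

Unit clause (~v_2) forces v_2 = False.
Set v_0 = False.
Try v_1 = False:
  (v_0 | v_1 | ~v_5) forces v_5 = False.
  clause (v_0 | v_1 | v_2 | v_5) is falsified — backtrack.
So v_1 = True.
  then (~v_1 | v_6) forces v_6 = True.
Set v_3 = True.
Try v_4 = True:
  (v_2 | ~v_4 | v_5) forces v_5 = True.
  clause (v_0 | ~v_4 | ~v_5) is falsified — backtrack.
So v_4 = False.
  then (v_4 | ~v_5 | ~v_6) forces v_5 = False.
All clauses satisfied.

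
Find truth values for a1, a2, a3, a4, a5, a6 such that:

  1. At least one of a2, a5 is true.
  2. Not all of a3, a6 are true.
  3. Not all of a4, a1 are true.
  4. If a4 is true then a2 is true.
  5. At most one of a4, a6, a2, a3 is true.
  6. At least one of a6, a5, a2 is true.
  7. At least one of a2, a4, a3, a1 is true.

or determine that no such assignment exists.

a1 = False; a2 = False; a3 = True; a4 = False; a5 = True; a6 = False

  (1) {a2, a5}: 1 true — at least one ✓
  (2) {a3, a6}: 1/2 true — not all ✓
  (3) {a4, a1}: 0/2 true — not all ✓
  (4) a4=F ⇒ a2: vacuous ✓
  (5) {a4, a6, a2, a3}: 1 true — at most one ✓
  (6) {a6, a5, a2}: 1 true — at least one ✓
  (7) {a2, a4, a3, a1}: 1 true — at least one ✓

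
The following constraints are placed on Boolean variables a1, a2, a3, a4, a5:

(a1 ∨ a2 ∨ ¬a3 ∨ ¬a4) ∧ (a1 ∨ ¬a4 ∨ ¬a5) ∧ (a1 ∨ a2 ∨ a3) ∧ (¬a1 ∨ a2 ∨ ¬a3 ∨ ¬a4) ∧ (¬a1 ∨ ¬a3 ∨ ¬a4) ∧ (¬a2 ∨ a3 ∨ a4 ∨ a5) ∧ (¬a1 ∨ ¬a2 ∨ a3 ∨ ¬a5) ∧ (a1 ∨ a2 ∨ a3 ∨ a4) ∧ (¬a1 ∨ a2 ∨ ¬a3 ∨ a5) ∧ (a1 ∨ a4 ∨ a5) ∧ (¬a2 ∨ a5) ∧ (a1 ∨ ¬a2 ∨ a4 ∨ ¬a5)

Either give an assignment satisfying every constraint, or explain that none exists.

a1 = True, a2 = False, a3 = False, a4 = False, a5 = False

Set a1 = True.
Set a2 = False.
Set a3 = False.
Set a4 = False.
Set a5 = False.
All clauses satisfied.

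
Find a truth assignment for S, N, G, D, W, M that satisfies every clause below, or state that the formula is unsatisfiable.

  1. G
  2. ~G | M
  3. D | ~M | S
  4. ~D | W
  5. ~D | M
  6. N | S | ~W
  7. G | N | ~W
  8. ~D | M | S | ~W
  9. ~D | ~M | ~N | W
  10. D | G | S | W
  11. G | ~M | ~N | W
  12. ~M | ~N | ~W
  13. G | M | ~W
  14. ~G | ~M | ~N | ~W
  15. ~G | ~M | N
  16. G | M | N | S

S = True, N = True, G = True, D = False, W = False, M = True

Unit clause (G) forces G = True.
In (~G | M) only M is left, so M = True.
In (~G | ~M | N) only N is left, so N = True.
In (~M | ~N | ~W) only ~W is left, so W = False.
In (~D | W) only ~D is left, so D = False.
In (D | ~M | S) only S is left, so S = True.
All clauses satisfied.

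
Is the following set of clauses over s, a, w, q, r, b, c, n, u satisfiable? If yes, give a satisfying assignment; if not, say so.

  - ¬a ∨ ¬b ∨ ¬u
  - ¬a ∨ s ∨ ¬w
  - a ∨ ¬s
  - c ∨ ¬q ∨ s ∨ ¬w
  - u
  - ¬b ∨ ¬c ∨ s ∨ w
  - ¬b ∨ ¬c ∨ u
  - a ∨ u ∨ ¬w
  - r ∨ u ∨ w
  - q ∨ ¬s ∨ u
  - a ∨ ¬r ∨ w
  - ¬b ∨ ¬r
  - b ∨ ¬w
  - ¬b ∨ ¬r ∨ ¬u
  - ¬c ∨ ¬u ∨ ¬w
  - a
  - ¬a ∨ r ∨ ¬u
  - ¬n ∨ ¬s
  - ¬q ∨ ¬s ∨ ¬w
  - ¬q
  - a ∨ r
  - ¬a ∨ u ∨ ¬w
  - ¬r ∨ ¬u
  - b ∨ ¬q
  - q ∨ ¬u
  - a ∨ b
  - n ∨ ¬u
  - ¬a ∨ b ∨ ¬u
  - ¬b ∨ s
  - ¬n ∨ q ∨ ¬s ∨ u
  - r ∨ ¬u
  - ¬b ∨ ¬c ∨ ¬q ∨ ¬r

The formula is unsatisfiable.

Case q = True:
  Clause (¬q) is falsified — contradiction.
Case q = False:
  (u) forces u = True.
  Clause (q ∨ ¬u) is falsified — contradiction.
Both cases fail, so the formula is unsatisfiable.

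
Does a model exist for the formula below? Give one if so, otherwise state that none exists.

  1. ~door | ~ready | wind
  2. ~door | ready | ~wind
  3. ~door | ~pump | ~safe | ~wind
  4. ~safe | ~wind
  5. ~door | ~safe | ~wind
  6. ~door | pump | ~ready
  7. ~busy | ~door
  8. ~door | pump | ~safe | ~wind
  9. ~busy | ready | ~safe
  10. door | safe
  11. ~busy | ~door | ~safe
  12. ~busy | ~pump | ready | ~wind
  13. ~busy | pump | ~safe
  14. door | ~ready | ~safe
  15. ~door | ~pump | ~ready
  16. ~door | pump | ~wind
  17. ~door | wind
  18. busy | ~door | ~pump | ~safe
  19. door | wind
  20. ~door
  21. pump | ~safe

Unsatisfiable

Case door = True:
  Clause (~door) is falsified — contradiction.
Case door = False:
  (door | safe) forces safe = True.
  (~safe | ~wind) forces wind = False.
  Clause (door | wind) is falsified — contradiction.
Both cases fail, so the formula is unsatisfiable.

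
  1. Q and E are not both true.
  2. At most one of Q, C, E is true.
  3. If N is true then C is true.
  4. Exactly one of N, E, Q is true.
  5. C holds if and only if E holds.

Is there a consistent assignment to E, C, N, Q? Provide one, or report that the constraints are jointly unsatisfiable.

E=F; C=F; N=F; Q=T

  (1) Q=T, E=F — not both ✓
  (2) {Q, C, E}: 1 true — at most one ✓
  (3) N=F ⇒ C: vacuous ✓
  (4) {N, E, Q}: 1 true — exactly one ✓
  (5) C=F, E=F — same ✓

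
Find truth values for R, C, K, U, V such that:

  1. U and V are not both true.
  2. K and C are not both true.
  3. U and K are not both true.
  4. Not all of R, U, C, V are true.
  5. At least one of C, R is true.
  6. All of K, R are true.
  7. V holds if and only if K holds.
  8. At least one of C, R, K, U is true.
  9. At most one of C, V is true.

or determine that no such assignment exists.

R = True, C = False, K = True, U = False, V = True

  (1) U=F, V=T — not both ✓
  (2) K=T, C=F — not both ✓
  (3) U=F, K=T — not both ✓
  (4) {R, U, C, V}: 2/4 true — not all ✓
  (5) {C, R}: 1 true — at least one ✓
  (6) {K, R}: all 2 true ✓
  (7) V=T, K=T — same ✓
  (8) {C, R, K, U}: 2 true — at least one ✓
  (9) {C, V}: 1 true — at most one ✓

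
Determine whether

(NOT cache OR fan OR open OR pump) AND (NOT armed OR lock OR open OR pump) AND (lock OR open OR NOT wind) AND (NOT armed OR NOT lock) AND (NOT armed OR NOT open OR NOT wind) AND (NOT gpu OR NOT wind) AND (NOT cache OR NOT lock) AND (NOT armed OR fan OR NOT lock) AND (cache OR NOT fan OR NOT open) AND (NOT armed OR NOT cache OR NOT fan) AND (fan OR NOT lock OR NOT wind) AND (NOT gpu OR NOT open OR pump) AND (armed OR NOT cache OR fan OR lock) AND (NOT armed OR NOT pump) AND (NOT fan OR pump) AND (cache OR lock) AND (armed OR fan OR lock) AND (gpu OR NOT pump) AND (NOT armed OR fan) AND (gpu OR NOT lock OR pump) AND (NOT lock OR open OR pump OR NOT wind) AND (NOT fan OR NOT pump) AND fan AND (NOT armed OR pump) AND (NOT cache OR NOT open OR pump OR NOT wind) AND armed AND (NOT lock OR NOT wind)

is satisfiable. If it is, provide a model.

No satisfying assignment exists.

Case fan = True:
  (NOT fan OR pump) forces pump = True.
  Clause (NOT fan OR NOT pump) is falsified — contradiction.
Case fan = False:
  Clause (fan) is falsified — contradiction.
Both cases fail, so the formula is unsatisfiable.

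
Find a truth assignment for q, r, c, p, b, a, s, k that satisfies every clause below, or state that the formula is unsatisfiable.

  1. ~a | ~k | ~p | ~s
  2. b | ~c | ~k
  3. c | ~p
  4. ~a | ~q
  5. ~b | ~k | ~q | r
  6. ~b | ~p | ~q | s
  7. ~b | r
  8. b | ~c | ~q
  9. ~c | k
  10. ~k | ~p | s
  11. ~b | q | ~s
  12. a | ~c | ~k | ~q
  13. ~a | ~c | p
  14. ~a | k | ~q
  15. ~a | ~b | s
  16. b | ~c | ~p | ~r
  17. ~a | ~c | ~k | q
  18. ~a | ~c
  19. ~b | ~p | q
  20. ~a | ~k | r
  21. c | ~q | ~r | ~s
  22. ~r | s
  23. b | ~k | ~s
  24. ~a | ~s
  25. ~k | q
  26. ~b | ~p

q = True, r = False, c = False, p = False, b = False, a = False, s = False, k = True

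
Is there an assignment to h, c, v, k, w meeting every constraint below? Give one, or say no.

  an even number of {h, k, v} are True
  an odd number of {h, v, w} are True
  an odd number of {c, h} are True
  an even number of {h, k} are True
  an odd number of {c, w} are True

Adding constraints 1, 2, 3, 4, 5 mod 2: every variable appears an even number of times on the left, so the left side is 0.
But the right sides sum to 1 (mod 2). 0 ≠ 1 — the system is inconsistent.

No satisfying assignment exists.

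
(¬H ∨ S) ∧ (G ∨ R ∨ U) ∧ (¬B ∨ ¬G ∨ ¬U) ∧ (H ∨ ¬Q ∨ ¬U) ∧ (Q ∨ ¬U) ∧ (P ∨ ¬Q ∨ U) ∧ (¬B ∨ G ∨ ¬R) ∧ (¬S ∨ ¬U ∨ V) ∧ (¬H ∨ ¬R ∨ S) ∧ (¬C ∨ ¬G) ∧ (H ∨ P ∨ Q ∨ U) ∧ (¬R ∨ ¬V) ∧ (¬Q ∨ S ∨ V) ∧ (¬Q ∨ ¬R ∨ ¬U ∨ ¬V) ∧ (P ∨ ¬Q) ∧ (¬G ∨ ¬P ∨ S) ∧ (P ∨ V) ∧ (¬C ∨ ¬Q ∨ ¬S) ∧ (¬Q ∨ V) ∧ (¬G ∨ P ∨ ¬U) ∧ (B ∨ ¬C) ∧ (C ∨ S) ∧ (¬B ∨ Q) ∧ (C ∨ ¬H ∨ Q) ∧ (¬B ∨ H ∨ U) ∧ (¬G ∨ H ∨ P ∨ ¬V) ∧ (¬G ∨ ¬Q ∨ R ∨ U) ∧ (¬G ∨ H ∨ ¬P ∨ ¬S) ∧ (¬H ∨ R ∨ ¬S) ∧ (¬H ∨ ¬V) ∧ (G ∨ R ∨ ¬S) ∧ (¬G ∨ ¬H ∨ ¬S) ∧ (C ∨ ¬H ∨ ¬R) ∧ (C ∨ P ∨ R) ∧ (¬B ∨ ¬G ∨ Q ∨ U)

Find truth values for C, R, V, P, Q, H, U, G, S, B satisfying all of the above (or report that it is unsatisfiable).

Set C = False.
  then (C ∨ S) forces S = True.
Set R = True.
  then (¬R ∨ ¬V) forces V = False.
  then (P ∨ V) forces P = True.
  then (¬Q ∨ V) forces Q = False.
  then (¬B ∨ Q) forces B = False.
  then (C ∨ ¬H ∨ Q) forces H = False.
  then (¬G ∨ H ∨ ¬P ∨ ¬S) forces G = False.
  then (Q ∨ ¬U) forces U = False.
All clauses satisfied.

C=F, R=T, V=F, P=T, Q=F, H=F, U=F, G=F, S=T, B=F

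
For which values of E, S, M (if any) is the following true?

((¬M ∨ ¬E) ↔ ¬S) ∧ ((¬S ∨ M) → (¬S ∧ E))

E = True, S = False, M = False

  (¬M ∨ ¬E) ↔ ¬S = True
    ¬M ∨ ¬E = True
      ¬M = True
      ¬E = False
    ¬S = True
  (¬S ∨ M) → (¬S ∧ E) = True
    ¬S ∨ M = True
      ¬S = True
    ¬S ∧ E = True
      ¬S = True
Both conjuncts True, so the formula holds.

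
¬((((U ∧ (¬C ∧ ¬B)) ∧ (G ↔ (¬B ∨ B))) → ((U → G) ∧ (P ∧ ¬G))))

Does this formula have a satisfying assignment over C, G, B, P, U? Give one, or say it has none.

C=F, G=T, B=F, P=T, U=T

  ¬((((U ∧ (¬C ∧ ¬B)) ∧ (G ↔ (¬B ∨ B))) → ((U → G) ∧ (P ∧ ¬G)))) = True
    ((U ∧ (¬C ∧ ¬B)) ∧ (G ↔ (¬B ∨ B))) → ((U → G) ∧ (P ∧ ¬G)) = False
      (U ∧ (¬C ∧ ¬B)) ∧ (G ↔ (¬B ∨ B)) = True
        U ∧ (¬C ∧ ¬B) = True
          ¬C ∧ ¬B = True
            ¬C = True
            ¬B = True
        G ↔ (¬B ∨ B) = True
          ¬B ∨ B = True
            ¬B = True
      (U → G) ∧ (P ∧ ¬G) = False
        U → G = True
        P ∧ ¬G = False
          ¬G = False
The formula evaluates to True.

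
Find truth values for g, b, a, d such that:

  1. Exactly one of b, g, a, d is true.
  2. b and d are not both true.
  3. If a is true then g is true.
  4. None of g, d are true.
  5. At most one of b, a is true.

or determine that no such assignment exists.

g: False, b: True, a: False, d: False

  (1) {b, g, a, d}: 1 true — exactly one ✓
  (2) b=T, d=F — not both ✓
  (3) a=F ⇒ g: vacuous ✓
  (4) {g, d}: 0 true — none ✓
  (5) {b, a}: 1 true — at most one ✓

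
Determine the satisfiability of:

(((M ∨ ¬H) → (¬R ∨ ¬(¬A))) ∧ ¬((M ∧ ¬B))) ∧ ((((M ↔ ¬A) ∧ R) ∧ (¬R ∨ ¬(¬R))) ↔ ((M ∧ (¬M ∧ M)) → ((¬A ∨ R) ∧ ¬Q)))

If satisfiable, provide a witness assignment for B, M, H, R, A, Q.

B=F; M=F; H=T; R=T; A=T; Q=F

  ((M ∨ ¬H) → (¬R ∨ ¬(¬A))) ∧ ¬((M ∧ ¬B)) = True
    (M ∨ ¬H) → (¬R ∨ ¬(¬A)) = True
      M ∨ ¬H = False
        ¬H = False
      ¬R ∨ ¬(¬A) = True
        ¬R = False
        ¬(¬A) = True
          ¬A = False
    ¬((M ∧ ¬B)) = True
      M ∧ ¬B = False
        ¬B = True
  (((M ↔ ¬A) ∧ R) ∧ (¬R ∨ ¬(¬R))) ↔ ((M ∧ (¬M ∧ M)) → ((¬A ∨ R) ∧ ¬Q)) = True
    ((M ↔ ¬A) ∧ R) ∧ (¬R ∨ ¬(¬R)) = True
      (M ↔ ¬A) ∧ R = True
        M ↔ ¬A = True
          ¬A = False
      ¬R ∨ ¬(¬R) = True
        ¬R = False
        ¬(¬R) = True
          ¬R = False
    (M ∧ (¬M ∧ M)) → ((¬A ∨ R) ∧ ¬Q) = True
      M ∧ (¬M ∧ M) = False
        ¬M ∧ M = False
          ¬M = True
      (¬A ∨ R) ∧ ¬Q = True
        ¬A ∨ R = True
          ¬A = False
        ¬Q = True
Both conjuncts True, so the formula holds.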